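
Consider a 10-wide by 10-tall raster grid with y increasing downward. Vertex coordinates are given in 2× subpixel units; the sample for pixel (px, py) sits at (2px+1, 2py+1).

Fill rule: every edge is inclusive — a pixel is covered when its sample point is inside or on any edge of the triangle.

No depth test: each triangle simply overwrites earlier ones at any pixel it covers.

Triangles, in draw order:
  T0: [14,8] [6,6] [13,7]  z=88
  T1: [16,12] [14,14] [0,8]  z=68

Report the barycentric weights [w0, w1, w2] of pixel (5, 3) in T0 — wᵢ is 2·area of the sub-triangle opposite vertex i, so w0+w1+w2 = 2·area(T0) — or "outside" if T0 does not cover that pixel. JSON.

T0:
  2·area = 6
  edge (14, 8)→(6, 6): d=(-8,-2) inclusive
  edge (6, 6)→(13, 7): d=(7,1) inclusive
  edge (13, 7)→(14, 8): d=(1,1) inclusive
    (3,0)@(7, 1): e=[42,-36,0] → .  [on edge]
    (4,1)@(9, 3): e=[30,-24,0] → .  [on edge]
    (5,2)@(11, 5): e=[18,-12,0] → .  [on edge]
    (5,3)@(11, 7): e=[2,2,2] → X
    (6,3)@(13, 7): e=[6,0,0] → X  [on edge]
    (7,3)@(15, 7): e=[10,-2,-2] → .
    (5,4)@(11, 9): e=[-14,16,4] → .
    (6,4)@(13, 9): e=[-10,14,2] → .
    (7,4)@(15, 9): e=[-6,12,0] → .  [on edge]
    (8,5)@(17, 11): e=[-18,24,0] → .  [on edge]
    (9,6)@(19, 13): e=[-30,36,0] → .  [on edge]
  covered (2 px):
    . . . . . . . . . .
    . . . . . . . . . .
    . . . . . . . . . .
    . . . . . X X . . .
    . . . . . . . . . .
    . . . . . . . . . .
    . . . . . . . . . .
    . . . . . . . . . .
    . . . . . . . . . .
    . . . . . . . . . .
T1:
  2·area = 40
  edge (16, 12)→(14, 14): d=(-2,2) inclusive
  edge (14, 14)→(0, 8): d=(-14,-6) inclusive
  edge (0, 8)→(16, 12): d=(16,4) inclusive
    (1,4)@(3, 9): e=[32,4,4] → X
    (2,4)@(5, 9): e=[28,16,-4] → .
    (9,4)@(19, 9): e=[0,100,-60] → .  [on edge]
    (1,5)@(3, 11): e=[28,-24,36] → .
    (3,5)@(7, 11): e=[20,0,20] → X  [on edge]
    (4,5)@(9, 11): e=[16,12,12] → X
    (5,5)@(11, 11): e=[12,24,4] → X
    (6,5)@(13, 11): e=[8,36,-4] → .
    (8,5)@(17, 11): e=[0,60,-20] → .  [on edge]
    (3,6)@(7, 13): e=[16,-28,52] → .
    (4,6)@(9, 13): e=[12,-16,44] → .
    (5,6)@(11, 13): e=[8,-4,36] → .
    (7,6)@(15, 13): e=[0,20,20] → X  [on edge]
    (6,7)@(13, 15): e=[0,-20,60] → .  [on edge]
    (5,8)@(11, 17): e=[0,-60,100] → .  [on edge]
    (4,9)@(9, 19): e=[0,-100,140] → .  [on edge]
  covered (6 px):
    . . . . . . . . . .
    . . . . . . . . . .
    . . . . . . . . . .
    . . . . . . . . . .
    . X . . . . . . . .
    . . . X X X . . . .
    . . . . . . X X . .
    . . . . . . . . . .
    . . . . . . . . . .
    . . . . . . . . . .

Answer: [2,2,2]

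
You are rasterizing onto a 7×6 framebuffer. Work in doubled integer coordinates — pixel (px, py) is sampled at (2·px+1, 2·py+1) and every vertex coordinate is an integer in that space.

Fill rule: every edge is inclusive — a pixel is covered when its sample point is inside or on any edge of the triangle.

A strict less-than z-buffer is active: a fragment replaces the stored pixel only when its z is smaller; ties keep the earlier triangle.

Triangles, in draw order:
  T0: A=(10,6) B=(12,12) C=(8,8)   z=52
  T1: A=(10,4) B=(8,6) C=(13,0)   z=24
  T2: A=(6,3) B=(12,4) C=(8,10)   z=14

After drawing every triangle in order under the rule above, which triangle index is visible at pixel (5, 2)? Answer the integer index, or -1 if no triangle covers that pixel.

T0:
  2·area = 16
  edge (10, 6)→(12, 12): d=(2,6) inclusive
  edge (12, 12)→(8, 8): d=(-4,-4) inclusive
  edge (8, 8)→(10, 6): d=(2,-2) inclusive
    (0,0)@(1, 1): e=[44,0,-28] → .  [on edge]
    (1,1)@(3, 3): e=[36,0,-20] → .  [on edge]
    (4,1)@(9, 3): e=[0,24,-8] → .  [on edge]
    (6,1)@(13, 3): e=[-24,40,0] → .  [on edge]
    (2,2)@(5, 5): e=[28,0,-12] → .  [on edge]
    (5,2)@(11, 5): e=[-8,24,0] → .  [on edge]
    (3,3)@(7, 7): e=[20,0,-4] → .  [on edge]
    (4,3)@(9, 7): e=[8,8,0] → X  [on edge]
    (5,3)@(11, 7): e=[-4,16,4] → .
    (3,4)@(7, 9): e=[24,-8,0] → .  [on edge]
    (4,4)@(9, 9): e=[12,0,4] → X  [on edge]
    (5,4)@(11, 9): e=[0,8,8] → X  [on edge]
    (2,5)@(5, 11): e=[40,-24,0] → .  [on edge]
    (5,5)@(11, 11): e=[4,0,12] → X  [on edge]
  covered (4 px):
    . . . . . . .
    . . . . . . .
    . . . . . . .
    . . . . X . .
    . . . . X X .
    . . . . . X .
T1:
  2·area = 2
  edge (10, 4)→(8, 6): d=(-2,2) inclusive
  edge (8, 6)→(13, 0): d=(5,-6) inclusive
  edge (13, 0)→(10, 4): d=(-3,4) inclusive
    (6,0)@(13, 1): e=[0,5,-3] → .  [on edge]
    (5,1)@(11, 3): e=[0,3,-1] → .  [on edge]
    (4,2)@(9, 5): e=[0,1,1] → X  [on edge]
    (5,2)@(11, 5): e=[-4,13,-7] → .
    (3,3)@(7, 7): e=[0,-1,3] → .  [on edge]
    (4,3)@(9, 7): e=[-4,11,-5] → .
    (2,4)@(5, 9): e=[0,-3,5] → .  [on edge]
    (1,5)@(3, 11): e=[0,-5,7] → .  [on edge]
  covered (1 px):
    . . . . . . .
    . . . . . . .
    . . . . X . .
    . . . . . . .
    . . . . . . .
    . . . . . . .
T2:
  2·area = 40
  edge (6, 3)→(12, 4): d=(6,1) inclusive
  edge (12, 4)→(8, 10): d=(-4,6) inclusive
  edge (8, 10)→(6, 3): d=(-2,-7) inclusive
    (3,2)@(7, 5): e=[11,26,3] → X
    (4,2)@(9, 5): e=[9,14,17] → X
    (5,2)@(11, 5): e=[7,2,31] → X
    (6,2)@(13, 5): e=[5,-10,45] → .
    (3,3)@(7, 7): e=[23,18,-1] → .
    (4,3)@(9, 7): e=[21,6,13] → X
    (5,3)@(11, 7): e=[19,-6,27] → .
    (4,4)@(9, 9): e=[33,-2,9] → .
  covered (4 px):
    . . . . . . .
    . . . . . . .
    . . . X X X .
    . . . . X . .
    . . . . . . .
    . . . . . . .

Z-buffer (winner per pixel, '.' = empty):
  . . . . . . .
  . . . . . . .
  . . . 2 2 2 .
  . . . . 2 . .
  . . . . 0 0 .
  . . . . . 0 .

Answer: 2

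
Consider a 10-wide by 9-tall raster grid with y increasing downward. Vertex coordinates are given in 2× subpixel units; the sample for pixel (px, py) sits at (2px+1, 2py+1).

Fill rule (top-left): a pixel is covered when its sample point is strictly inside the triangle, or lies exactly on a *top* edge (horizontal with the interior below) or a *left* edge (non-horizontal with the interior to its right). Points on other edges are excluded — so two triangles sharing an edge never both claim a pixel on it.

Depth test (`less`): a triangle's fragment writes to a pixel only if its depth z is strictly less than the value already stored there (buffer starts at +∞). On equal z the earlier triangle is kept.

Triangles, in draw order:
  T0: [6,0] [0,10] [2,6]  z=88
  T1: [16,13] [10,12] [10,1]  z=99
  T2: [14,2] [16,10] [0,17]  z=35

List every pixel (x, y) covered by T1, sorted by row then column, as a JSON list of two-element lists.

T0:
  2·area = 4
  edge (6, 0)→(0, 10): d=(-6,10) right/bottom  bias=-1
  edge (0, 10)→(2, 6): d=(2,-4) top-left  bias=+0
  edge (2, 6)→(6, 0): d=(4,-6) top-left  bias=+0
    (1,2)@(3, 5): e=[0,2,2] → .  [on edge]
  covered (0 px):
    . . . . . . . . . .
    . . . . . . . . . .
    . . . . . . . . . .
    . . . . . . . . . .
    . . . . . . . . . .
    . . . . . . . . . .
    . . . . . . . . . .
    . . . . . . . . . .
    . . . . . . . . . .
T1:
  2·area = 66
  edge (16, 13)→(10, 12): d=(-6,-1) top-left  bias=+0
  edge (10, 12)→(10, 1): d=(0,-11) top-left  bias=+0
  edge (10, 1)→(16, 13): d=(6,12) right/bottom  bias=-1
    (5,1)@(11, 3): e=[55,11,0] → .  [on edge]
    (5,2)@(11, 5): e=[43,11,12] → X
    (6,2)@(13, 5): e=[45,33,-12] → .
    (5,3)@(11, 7): e=[31,11,24] → X
    (6,3)@(13, 7): e=[33,33,0] → .  [on edge]
    (5,4)@(11, 9): e=[19,11,36] → X
    (6,4)@(13, 9): e=[21,33,12] → X
    (7,4)@(15, 9): e=[23,55,-12] → .
    (5,5)@(11, 11): e=[7,11,48] → X
    (7,5)@(15, 11): e=[11,55,0] → .  [on edge]
    (5,6)@(11, 13): e=[-5,11,60] → .
    (6,6)@(13, 13): e=[-3,33,36] → .
    (8,7)@(17, 15): e=[-11,77,0] → .  [on edge]
  covered (6 px):
    . . . . . . . . . .
    . . . . . . . . . .
    . . . . . X . . . .
    . . . . . X . . . .
    . . . . . X X . . .
    . . . . . X X . . .
    . . . . . . . . . .
    . . . . . . . . . .
    . . . . . . . . . .
T2:
  2·area = 142
  edge (14, 2)→(16, 10): d=(2,8) right/bottom  bias=-1
  edge (16, 10)→(0, 17): d=(-16,7) right/bottom  bias=-1
  edge (0, 17)→(14, 2): d=(14,-15) top-left  bias=+0
    (6,2)@(13, 5): e=[14,101,27] → X
    (7,2)@(15, 5): e=[-2,87,57] → .
    (5,3)@(11, 7): e=[34,83,25] → X
    (7,3)@(15, 7): e=[2,55,85] → X
    (8,3)@(17, 7): e=[-14,41,115] → .
    (4,4)@(9, 9): e=[54,65,23] → X
    (8,4)@(17, 9): e=[-10,9,143] → .
    (3,5)@(7, 11): e=[74,47,21] → X
    (7,5)@(15, 11): e=[10,-9,141] → .
    (2,6)@(5, 13): e=[94,29,19] → X
    (5,6)@(11, 13): e=[46,-13,109] → .
    (6,6)@(13, 13): e=[30,-27,139] → .
  covered (16 px):
    . . . . . . . . . .
    . . . . . . . . . .
    . . . . . . X . . .
    . . . . . X X X . .
    . . . . X X X X . .
    . . . X X X X . . .
    . . X X X . . . . .
    . X . . . . . . . .
    . . . . . . . . . .

Final: [[5,2],[5,3],[5,4],[6,4],[5,5],[6,5]]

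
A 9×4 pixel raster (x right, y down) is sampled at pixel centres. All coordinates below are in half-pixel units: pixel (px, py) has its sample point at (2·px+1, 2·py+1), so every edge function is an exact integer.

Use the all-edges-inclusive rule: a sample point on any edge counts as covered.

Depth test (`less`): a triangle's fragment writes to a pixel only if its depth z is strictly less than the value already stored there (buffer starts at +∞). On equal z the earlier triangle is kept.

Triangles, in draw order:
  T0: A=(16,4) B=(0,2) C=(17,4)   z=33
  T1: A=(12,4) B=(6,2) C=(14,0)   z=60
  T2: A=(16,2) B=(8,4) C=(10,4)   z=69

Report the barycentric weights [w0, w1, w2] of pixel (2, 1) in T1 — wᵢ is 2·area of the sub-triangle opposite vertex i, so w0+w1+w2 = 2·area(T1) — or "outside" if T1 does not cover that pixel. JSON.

T0:
  2·area = 2
  edge (16, 4)→(0, 2): d=(-16,-2) inclusive
  edge (0, 2)→(17, 4): d=(17,2) inclusive
  edge (17, 4)→(16, 4): d=(-1,0) inclusive
  covered (0 px):
    · · · · · · · · ·
    · · · · · · · · ·
    · · · · · · · · ·
    · · · · · · · · ·
T1:
  2·area = 28
  edge (12, 4)→(6, 2): d=(-6,-2) inclusive
  edge (6, 2)→(14, 0): d=(8,-2) inclusive
  edge (14, 0)→(12, 4): d=(-2,4) inclusive
    (1,0)@(3, 1): e=[0,-14,42] → ·  [on edge]
    (5,0)@(11, 1): e=[16,2,10] → #
    (6,0)@(13, 1): e=[20,6,2] → #
    (7,0)@(15, 1): e=[24,10,-6] → ·
    (4,1)@(9, 3): e=[0,14,14] → #  [on edge]
    (6,1)@(13, 3): e=[8,22,-2] → ·
    (4,2)@(9, 5): e=[-12,30,10] → ·
    (5,2)@(11, 5): e=[-8,34,2] → ·
    (7,2)@(15, 5): e=[0,42,-14] → ·  [on edge]
  covered (4 px):
    · · · · · # # · ·
    · · · · # # · · ·
    · · · · · · · · ·
    · · · · · · · · ·
T2:
  2·area = 4  (B↔C swapped to make it positive)
  edge (16, 2)→(10, 4): d=(-6,2) inclusive
  edge (10, 4)→(8, 4): d=(-2,0) inclusive
  edge (8, 4)→(16, 2): d=(8,-2) inclusive
    (6,1)@(13, 3): e=[0,2,2] → #  [on edge]
    (7,1)@(15, 3): e=[-4,2,6] → ·
    (3,2)@(7, 5): e=[0,-2,6] → ·  [on edge]
    (6,2)@(13, 5): e=[-12,-2,18] → ·
    (0,3)@(1, 7): e=[0,-6,10] → ·  [on edge]
  covered (1 px):
    · · · · · · · · ·
    · · · · · · # · ·
    · · · · · · · · ·
    · · · · · · · · ·

Final: "outside"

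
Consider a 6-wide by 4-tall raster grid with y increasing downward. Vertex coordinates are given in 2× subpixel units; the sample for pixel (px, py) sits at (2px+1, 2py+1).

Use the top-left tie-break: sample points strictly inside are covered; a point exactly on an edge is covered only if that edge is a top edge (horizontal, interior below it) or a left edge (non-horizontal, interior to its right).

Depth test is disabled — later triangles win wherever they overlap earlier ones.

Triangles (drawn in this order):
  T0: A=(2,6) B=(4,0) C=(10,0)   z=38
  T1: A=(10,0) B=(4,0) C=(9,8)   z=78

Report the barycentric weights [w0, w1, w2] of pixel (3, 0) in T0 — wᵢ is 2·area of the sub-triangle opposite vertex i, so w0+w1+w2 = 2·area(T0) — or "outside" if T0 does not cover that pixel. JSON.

T0:
  2·area = 36
  edge (2, 6)→(4, 0): d=(2,-6) top-left  bias=+0
  edge (4, 0)→(10, 0): d=(6,0) top-left  bias=+0
  edge (10, 0)→(2, 6): d=(-8,6) right/bottom  bias=-1
    (2,0)@(5, 1): e=[8,6,22] → X
    (3,0)@(7, 1): e=[20,6,10] → X
    (4,0)@(9, 1): e=[32,6,-2] → .
    (1,1)@(3, 3): e=[0,18,18] → X  [on edge]
    (3,1)@(7, 3): e=[24,18,-6] → .
    (1,2)@(3, 5): e=[4,30,2] → X
    (2,2)@(5, 5): e=[16,30,-10] → .
    (1,3)@(3, 7): e=[8,42,-14] → .
  covered (5 px):
    . . X X . .
    . X X . . .
    . X . . . .
    . . . . . .
T1:
  2·area = 48  (B↔C swapped to make it positive)
  edge (10, 0)→(9, 8): d=(-1,8) right/bottom  bias=-1
  edge (9, 8)→(4, 0): d=(-5,-8) top-left  bias=+0
  edge (4, 0)→(10, 0): d=(6,0) top-left  bias=+0
    (2,0)@(5, 1): e=[39,3,6] → X
    (3,0)@(7, 1): e=[23,19,6] → X
    (4,0)@(9, 1): e=[7,35,6] → X
    (5,0)@(11, 1): e=[-9,51,6] → .
    (2,1)@(5, 3): e=[37,-7,18] → .
    (3,1)@(7, 3): e=[21,9,18] → X
    (5,1)@(11, 3): e=[-11,41,18] → .
    (3,2)@(7, 5): e=[19,-1,30] → .
    (4,2)@(9, 5): e=[3,15,30] → X
    (5,2)@(11, 5): e=[-13,31,30] → .
    (4,3)@(9, 7): e=[1,5,42] → X
    (5,3)@(11, 7): e=[-15,21,42] → .
  covered (7 px):
    . . X X X .
    . . . X X .
    . . . . X .
    . . . . X .

Final: [6,10,20]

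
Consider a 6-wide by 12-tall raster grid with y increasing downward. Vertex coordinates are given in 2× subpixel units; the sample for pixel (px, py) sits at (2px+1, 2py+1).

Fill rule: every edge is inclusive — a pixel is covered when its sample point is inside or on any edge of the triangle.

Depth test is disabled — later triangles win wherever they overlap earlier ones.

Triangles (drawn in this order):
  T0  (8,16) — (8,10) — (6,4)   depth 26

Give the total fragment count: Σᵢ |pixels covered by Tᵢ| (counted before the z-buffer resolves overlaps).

T0:
  2·area = 12  (B↔C swapped to make it positive)
  edge (8, 16)→(6, 4): d=(-2,-12) inclusive
  edge (6, 4)→(8, 10): d=(2,6) inclusive
  edge (8, 10)→(8, 16): d=(0,6) inclusive
    (2,0)@(5, 1): e=[-6,0,18] → .  [on edge]
    (3,3)@(7, 7): e=[6,0,6] → X  [on edge]
    (4,3)@(9, 7): e=[30,-12,-6] → .
    (3,4)@(7, 9): e=[2,4,6] → X
    (4,4)@(9, 9): e=[26,-8,-6] → .
    (3,5)@(7, 11): e=[-2,8,6] → .
    (4,6)@(9, 13): e=[18,0,-6] → .  [on edge]
    (5,9)@(11, 19): e=[30,0,-18] → .  [on edge]
  covered (2 px):
    . . . . . .
    . . . . . .
    . . . . . .
    . . . X . .
    . . . X . .
    . . . . . .
    . . . . . .
    . . . . . .
    . . . . . .
    . . . . . .
    . . . . . .
    . . . . . .

Final: 2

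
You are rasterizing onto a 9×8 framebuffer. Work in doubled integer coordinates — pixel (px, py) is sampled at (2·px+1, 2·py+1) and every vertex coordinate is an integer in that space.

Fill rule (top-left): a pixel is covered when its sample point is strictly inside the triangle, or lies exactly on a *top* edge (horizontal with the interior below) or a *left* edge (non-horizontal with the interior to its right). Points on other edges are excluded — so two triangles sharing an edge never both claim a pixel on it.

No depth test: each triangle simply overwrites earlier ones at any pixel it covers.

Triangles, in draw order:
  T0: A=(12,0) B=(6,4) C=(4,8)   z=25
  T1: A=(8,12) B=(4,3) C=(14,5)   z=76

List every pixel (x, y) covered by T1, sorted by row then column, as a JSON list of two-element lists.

T0:
  2·area = 16  (B↔C swapped to make it positive)
  edge (12, 0)→(4, 8): d=(-8,8) right/bottom  bias=-1
  edge (4, 8)→(6, 4): d=(2,-4) top-left  bias=+0
  edge (6, 4)→(12, 0): d=(6,-4) top-left  bias=+0
    (5,0)@(11, 1): e=[0,14,2] → ·  [on edge]
    (4,1)@(9, 3): e=[0,10,6] → ·  [on edge]
    (3,2)@(7, 5): e=[0,6,10] → ·  [on edge]
    (2,3)@(5, 7): e=[0,2,14] → ·  [on edge]
    (1,4)@(3, 9): e=[0,-2,18] → ·  [on edge]
    (0,5)@(1, 11): e=[0,-6,22] → ·  [on edge]
  covered (0 px):
    · · · · · · · · ·
    · · · · · · · · ·
    · · · · · · · · ·
    · · · · · · · · ·
    · · · · · · · · ·
    · · · · · · · · ·
    · · · · · · · · ·
    · · · · · · · · ·
T1:
  2·area = 82
  edge (8, 12)→(4, 3): d=(-4,-9) top-left  bias=+0
  edge (4, 3)→(14, 5): d=(10,2) right/bottom  bias=-1
  edge (14, 5)→(8, 12): d=(-6,7) right/bottom  bias=-1
    (2,2)@(5, 5): e=[1,18,63] → #
    (3,2)@(7, 5): e=[19,14,49] → #
    (4,2)@(9, 5): e=[37,10,35] → #
    (5,2)@(11, 5): e=[55,6,21] → #
    (6,2)@(13, 5): e=[73,2,7] → #
    (7,2)@(15, 5): e=[91,-2,-7] → ·
    (2,3)@(5, 7): e=[-7,38,51] → ·
    (3,3)@(7, 7): e=[11,34,37] → #
    (6,3)@(13, 7): e=[65,22,-5] → ·
    (3,4)@(7, 9): e=[3,54,25] → #
    (5,4)@(11, 9): e=[39,46,-3] → ·
    (3,5)@(7, 11): e=[-5,74,13] → ·
  covered (10 px):
    · · · · · · · · ·
    · · · · · · · · ·
    · · # # # # # · ·
    · · · # # # · · ·
    · · · # # · · · ·
    · · · · · · · · ·
    · · · · · · · · ·
    · · · · · · · · ·

Answer: [[2,2],[3,2],[4,2],[5,2],[6,2],[3,3],[4,3],[5,3],[3,4],[4,4]]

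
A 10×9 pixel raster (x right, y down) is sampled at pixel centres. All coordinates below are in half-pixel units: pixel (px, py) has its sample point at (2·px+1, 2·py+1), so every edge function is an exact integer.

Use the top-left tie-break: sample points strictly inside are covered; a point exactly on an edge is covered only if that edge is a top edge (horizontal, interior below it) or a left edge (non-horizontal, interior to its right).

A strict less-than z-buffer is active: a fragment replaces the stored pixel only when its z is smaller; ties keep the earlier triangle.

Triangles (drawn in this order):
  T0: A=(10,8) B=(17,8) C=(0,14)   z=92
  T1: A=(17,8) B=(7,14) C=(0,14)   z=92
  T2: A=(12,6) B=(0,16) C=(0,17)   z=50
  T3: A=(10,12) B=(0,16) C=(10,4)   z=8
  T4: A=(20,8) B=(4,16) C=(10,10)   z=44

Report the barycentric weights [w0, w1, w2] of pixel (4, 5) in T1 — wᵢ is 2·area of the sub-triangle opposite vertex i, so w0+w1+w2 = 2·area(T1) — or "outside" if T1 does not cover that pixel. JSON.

T0:
  2·area = 42
  edge (10, 8)→(17, 8): d=(7,0) top-left  bias=+0
  edge (17, 8)→(0, 14): d=(-17,6) right/bottom  bias=-1
  edge (0, 14)→(10, 8): d=(10,-6) top-left  bias=+0
    (7,2)@(15, 5): e=[-21,63,0] → .  [on edge]
    (4,4)@(9, 9): e=[7,31,4] → X
    (5,4)@(11, 9): e=[7,19,16] → X
    (6,4)@(13, 9): e=[7,7,28] → X
    (7,4)@(15, 9): e=[7,-5,40] → .
    (2,5)@(5, 11): e=[21,21,0] → X  [on edge]
    (3,5)@(7, 11): e=[21,9,12] → X
    (4,5)@(9, 11): e=[21,-3,24] → .
    (5,5)@(11, 11): e=[21,-15,36] → .
    (6,5)@(13, 11): e=[21,-27,48] → .
    (2,6)@(5, 13): e=[35,-13,20] → .
    (3,6)@(7, 13): e=[35,-25,32] → .
  covered (5 px):
    . . . . . . . . . .
    . . . . . . . . . .
    . . . . . . . . . .
    . . . . . . . . . .
    . . . . X X X . . .
    . . X X . . . . . .
    . . . . . . . . . .
    . . . . . . . . . .
    . . . . . . . . . .
T1:
  2·area = 42
  edge (17, 8)→(7, 14): d=(-10,6) right/bottom  bias=-1
  edge (7, 14)→(0, 14): d=(-7,0) right/bottom  bias=-1
  edge (0, 14)→(17, 8): d=(17,-6) top-left  bias=+0
    (7,4)@(15, 9): e=[2,35,5] → X
    (8,4)@(17, 9): e=[-10,35,17] → .
    (4,5)@(9, 11): e=[18,21,3] → X
    (5,5)@(11, 11): e=[6,21,15] → X
    (6,5)@(13, 11): e=[-6,21,27] → .
    (7,5)@(15, 11): e=[-18,21,39] → .
    (1,6)@(3, 13): e=[34,7,1] → X
    (2,6)@(5, 13): e=[22,7,13] → X
    (3,6)@(7, 13): e=[10,7,25] → X
    (4,6)@(9, 13): e=[-2,7,37] → .
    (5,6)@(11, 13): e=[-14,7,49] → .
    (1,7)@(3, 15): e=[14,-7,35] → .
  covered (6 px):
    . . . . . . . . . .
    . . . . . . . . . .
    . . . . . . . . . .
    . . . . . . . . . .
    . . . . . . . X . .
    . . . . X X . . . .
    . X X X . . . . . .
    . . . . . . . . . .
    . . . . . . . . . .
T2:
  2·area = 12  (B↔C swapped to make it positive)
  edge (12, 6)→(0, 17): d=(-12,11) right/bottom  bias=-1
  edge (0, 17)→(0, 16): d=(0,-1) top-left  bias=+0
  edge (0, 16)→(12, 6): d=(12,-10) top-left  bias=+0
  covered (0 px):
    . . . . . . . . . .
    . . . . . . . . . .
    . . . . . . . . . .
    . . . . . . . . . .
    . . . . . . . . . .
    . . . . . . . . . .
    . . . . . . . . . .
    . . . . . . . . . .
    . . . . . . . . . .
T3:
  2·area = 80
  edge (10, 12)→(0, 16): d=(-10,4) right/bottom  bias=-1
  edge (0, 16)→(10, 4): d=(10,-12) top-left  bias=+0
  edge (10, 4)→(10, 12): d=(0,8) right/bottom  bias=-1
    (4,3)@(9, 7): e=[54,18,8] → X
    (5,3)@(11, 7): e=[46,42,-8] → .
    (3,4)@(7, 9): e=[42,14,24] → X
    (5,4)@(11, 9): e=[26,62,-8] → .
    (2,5)@(5, 11): e=[30,10,40] → X
    (5,5)@(11, 11): e=[6,82,-8] → .
    (1,6)@(3, 13): e=[18,6,56] → X
    (4,6)@(9, 13): e=[-6,78,8] → .
    (0,7)@(1, 15): e=[6,2,72] → X
    (1,7)@(3, 15): e=[-2,26,56] → .
    (2,7)@(5, 15): e=[-10,50,40] → .
    (3,7)@(7, 15): e=[-18,74,24] → .
  covered (10 px):
    . . . . . . . . . .
    . . . . . . . . . .
    . . . . . . . . . .
    . . . . X . . . . .
    . . . X X . . . . .
    . . X X X . . . . .
    . X X X . . . . . .
    X . . . . . . . . .
    . . . . . . . . . .
T4:
  2·area = 48
  edge (20, 8)→(4, 16): d=(-16,8) right/bottom  bias=-1
  edge (4, 16)→(10, 10): d=(6,-6) top-left  bias=+0
  edge (10, 10)→(20, 8): d=(10,-2) top-left  bias=+0
    (9,0)@(19, 1): e=[120,0,-72] → .  [on edge]
    (8,1)@(17, 3): e=[104,0,-56] → .  [on edge]
    (7,2)@(15, 5): e=[88,0,-40] → .  [on edge]
    (6,3)@(13, 7): e=[72,0,-24] → .  [on edge]
    (5,4)@(11, 9): e=[56,0,-8] → .  [on edge]
    (7,4)@(15, 9): e=[24,24,0] → X  [on edge]
    (8,4)@(17, 9): e=[8,36,4] → X
    (9,4)@(19, 9): e=[-8,48,8] → .
    (2,5)@(5, 11): e=[72,-24,0] → .  [on edge]
    (4,5)@(9, 11): e=[40,0,8] → X  [on edge]
    (5,5)@(11, 11): e=[24,12,12] → X
    (6,5)@(13, 11): e=[8,24,16] → X
    (3,6)@(7, 13): e=[24,0,24] → X  [on edge]
    (2,7)@(5, 15): e=[8,0,40] → X  [on edge]
    (1,8)@(3, 17): e=[-8,0,56] → .  [on edge]
  covered (8 px):
    . . . . . . . . . .
    . . . . . . . . . .
    . . . . . . . . . .
    . . . . . . . . . .
    . . . . . . . X X .
    . . . . X X X . . .
    . . . X X . . . . .
    . . X . . . . . . .
    . . . . . . . . . .

Result: [21,3,18]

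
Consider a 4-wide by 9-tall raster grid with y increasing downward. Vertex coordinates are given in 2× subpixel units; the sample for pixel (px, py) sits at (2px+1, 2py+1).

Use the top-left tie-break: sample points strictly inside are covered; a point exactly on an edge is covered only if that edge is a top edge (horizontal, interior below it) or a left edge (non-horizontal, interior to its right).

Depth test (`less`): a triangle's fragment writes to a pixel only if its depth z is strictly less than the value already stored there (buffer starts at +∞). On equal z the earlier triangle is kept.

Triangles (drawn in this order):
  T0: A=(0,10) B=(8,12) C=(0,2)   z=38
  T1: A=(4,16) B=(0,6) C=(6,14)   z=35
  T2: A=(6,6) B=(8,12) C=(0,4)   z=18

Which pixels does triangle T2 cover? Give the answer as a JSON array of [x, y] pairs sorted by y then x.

T0:
  2·area = 64  (B↔C swapped to make it positive)
  edge (0, 10)→(0, 2): d=(0,-8) top-left  bias=+0
  edge (0, 2)→(8, 12): d=(8,10) right/bottom  bias=-1
  edge (8, 12)→(0, 10): d=(-8,-2) top-left  bias=+0
    (0,2)@(1, 5): e=[8,14,42] → X
    (1,2)@(3, 5): e=[24,-6,46] → .
    (0,3)@(1, 7): e=[8,30,26] → X
    (1,3)@(3, 7): e=[24,10,30] → X
    (2,3)@(5, 7): e=[40,-10,34] → .
    (0,4)@(1, 9): e=[8,46,10] → X
    (2,4)@(5, 9): e=[40,6,18] → X
    (3,4)@(7, 9): e=[56,-14,22] → .
    (0,5)@(1, 11): e=[8,62,-6] → .
    (1,5)@(3, 11): e=[24,42,-2] → .
    (2,5)@(5, 11): e=[40,22,2] → X
    (3,5)@(7, 11): e=[56,2,6] → X
  covered (8 px):
    . . . .
    . . . .
    X . . .
    X X . .
    X X X .
    . . X X
    . . . .
    . . . .
    . . . .
T1:
  2·area = 28
  edge (4, 16)→(0, 6): d=(-4,-10) top-left  bias=+0
  edge (0, 6)→(6, 14): d=(6,8) right/bottom  bias=-1
  edge (6, 14)→(4, 16): d=(-2,2) right/bottom  bias=-1
    (1,5)@(3, 11): e=[10,6,12] → X
    (2,5)@(5, 11): e=[30,-10,8] → .
    (1,6)@(3, 13): e=[2,18,8] → X
    (2,6)@(5, 13): e=[22,2,4] → X
    (3,6)@(7, 13): e=[42,-14,0] → .  [on edge]
    (1,7)@(3, 15): e=[-6,30,4] → .
    (2,7)@(5, 15): e=[14,14,0] → .  [on edge]
    (1,8)@(3, 17): e=[-14,42,0] → .  [on edge]
  covered (3 px):
    . . . .
    . . . .
    . . . .
    . . . .
    . . . .
    . X . .
    . X X .
    . . . .
    . . . .
T2:
  2·area = 32
  edge (6, 6)→(8, 12): d=(2,6) right/bottom  bias=-1
  edge (8, 12)→(0, 4): d=(-8,-8) top-left  bias=+0
  edge (0, 4)→(6, 6): d=(6,2) right/bottom  bias=-1
    (2,1)@(5, 3): e=[0,48,-16] → .  [on edge]
    (0,2)@(1, 5): e=[28,0,4] → X  [on edge]
    (1,2)@(3, 5): e=[16,16,0] → .  [on edge]
    (0,3)@(1, 7): e=[32,-16,16] → .
    (1,3)@(3, 7): e=[20,0,12] → X  [on edge]
    (2,3)@(5, 7): e=[8,16,8] → X
    (3,3)@(7, 7): e=[-4,32,4] → .
    (1,4)@(3, 9): e=[24,-16,24] → .
    (2,4)@(5, 9): e=[12,0,20] → X  [on edge]
    (3,4)@(7, 9): e=[0,16,16] → .  [on edge]
    (2,5)@(5, 11): e=[16,-16,32] → .
    (3,5)@(7, 11): e=[4,0,28] → X  [on edge]
  covered (5 px):
    . . . .
    . . . .
    X . . .
    . X X .
    . . X .
    . . . X
    . . . .
    . . . .
    . . . .

Final: [[0,2],[1,3],[2,3],[2,4],[3,5]]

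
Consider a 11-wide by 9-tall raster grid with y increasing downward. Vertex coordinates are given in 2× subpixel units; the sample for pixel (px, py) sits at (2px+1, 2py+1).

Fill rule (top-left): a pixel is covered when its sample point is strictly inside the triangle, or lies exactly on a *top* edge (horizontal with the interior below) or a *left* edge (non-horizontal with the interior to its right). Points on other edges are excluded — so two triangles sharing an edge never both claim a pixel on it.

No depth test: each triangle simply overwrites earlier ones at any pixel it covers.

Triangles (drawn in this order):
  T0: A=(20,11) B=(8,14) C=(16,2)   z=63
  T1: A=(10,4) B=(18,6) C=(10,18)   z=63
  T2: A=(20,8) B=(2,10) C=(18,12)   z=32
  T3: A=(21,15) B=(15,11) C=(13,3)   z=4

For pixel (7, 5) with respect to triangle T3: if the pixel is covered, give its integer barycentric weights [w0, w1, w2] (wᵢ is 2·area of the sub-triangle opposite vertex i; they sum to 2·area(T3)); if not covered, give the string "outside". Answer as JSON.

T0:
  2·area = 120
  edge (20, 11)→(8, 14): d=(-12,3) right/bottom  bias=-1
  edge (8, 14)→(16, 2): d=(8,-12) top-left  bias=+0
  edge (16, 2)→(20, 11): d=(4,9) right/bottom  bias=-1
    (7,2)@(15, 5): e=[87,12,21] → #
    (8,2)@(17, 5): e=[81,36,3] → #
    (9,2)@(19, 5): e=[75,60,-15] → ·
    (6,3)@(13, 7): e=[69,4,47] → #
    (9,3)@(19, 7): e=[51,76,-7] → ·
    (6,4)@(13, 9): e=[45,20,55] → #
    (9,4)@(19, 9): e=[27,92,1] → #
    (10,4)@(21, 9): e=[21,116,-17] → ·
    (5,5)@(11, 11): e=[27,12,81] → #
    (10,5)@(21, 11): e=[-3,132,-9] → ·
    (4,6)@(9, 13): e=[9,4,107] → #
    (6,6)@(13, 13): e=[-3,52,71] → ·
  covered (16 px):
    · · · · · · · · · · ·
    · · · · · · · · · · ·
    · · · · · · · # # · ·
    · · · · · · # # # · ·
    · · · · · · # # # # ·
    · · · · · # # # # # ·
    · · · · # # · · · · ·
    · · · · · · · · · · ·
    · · · · · · · · · · ·
T1:
  2·area = 112
  edge (10, 4)→(18, 6): d=(8,2) right/bottom  bias=-1
  edge (18, 6)→(10, 18): d=(-8,12) right/bottom  bias=-1
  edge (10, 18)→(10, 4): d=(0,-14) top-left  bias=+0
    (5,2)@(11, 5): e=[6,92,14] → #
    (6,2)@(13, 5): e=[2,68,42] → #
    (7,2)@(15, 5): e=[-2,44,70] → ·
    (5,3)@(11, 7): e=[22,76,14] → #
    (7,3)@(15, 7): e=[14,28,70] → #
    (8,3)@(17, 7): e=[10,4,98] → #
    (9,3)@(19, 7): e=[6,-20,126] → ·
    (5,4)@(11, 9): e=[38,60,14] → #
    (8,4)@(17, 9): e=[26,-12,98] → ·
    (5,5)@(11, 11): e=[54,44,14] → #
    (7,5)@(15, 11): e=[46,-4,70] → ·
    (5,6)@(11, 13): e=[70,28,14] → #
  covered (14 px):
    · · · · · · · · · · ·
    · · · · · · · · · · ·
    · · · · · # # · · · ·
    · · · · · # # # # · ·
    · · · · · # # # · · ·
    · · · · · # # · · · ·
    · · · · · # # · · · ·
    · · · · · # · · · · ·
    · · · · · · · · · · ·
T2:
  2·area = 68  (B↔C swapped to make it positive)
  edge (20, 8)→(18, 12): d=(-2,4) right/bottom  bias=-1
  edge (18, 12)→(2, 10): d=(-16,-2) top-left  bias=+0
  edge (2, 10)→(20, 8): d=(18,-2) top-left  bias=+0
    (5,4)@(11, 9): e=[34,34,0] → #  [on edge]
    (6,4)@(13, 9): e=[26,38,4] → #
    (7,4)@(15, 9): e=[18,42,8] → #
    (8,4)@(17, 9): e=[10,46,12] → #
    (9,4)@(19, 9): e=[2,50,16] → #
    (10,4)@(21, 9): e=[-6,54,20] → ·
    (5,5)@(11, 11): e=[30,2,36] → #
    (9,5)@(19, 11): e=[-2,18,52] → ·
    (5,6)@(11, 13): e=[26,-30,72] → ·
    (6,6)@(13, 13): e=[18,-26,76] → ·
    (7,6)@(15, 13): e=[10,-22,80] → ·
    (8,6)@(17, 13): e=[2,-18,84] → ·
  covered (9 px):
    · · · · · · · · · · ·
    · · · · · · · · · · ·
    · · · · · · · · · · ·
    · · · · · · · · · · ·
    · · · · · # # # # # ·
    · · · · · # # # # · ·
    · · · · · · · · · · ·
    · · · · · · · · · · ·
    · · · · · · · · · · ·
T3:
  2·area = 40
  edge (21, 15)→(15, 11): d=(-6,-4) top-left  bias=+0
  edge (15, 11)→(13, 3): d=(-2,-8) top-left  bias=+0
  edge (13, 3)→(21, 15): d=(8,12) right/bottom  bias=-1
    (1,1)@(3, 3): e=[0,-80,120] → ·  [on edge]
    (6,1)@(13, 3): e=[40,0,0] → ·  [on edge]
    (4,3)@(9, 7): e=[0,-40,80] → ·  [on edge]
    (7,3)@(15, 7): e=[24,8,8] → #
    (8,3)@(17, 7): e=[32,24,-16] → ·
    (7,4)@(15, 9): e=[12,4,24] → #
    (8,4)@(17, 9): e=[20,20,0] → ·  [on edge]
    (7,5)@(15, 11): e=[0,0,40] → #  [on edge]
    (8,5)@(17, 11): e=[8,16,16] → #
    (9,5)@(19, 11): e=[16,32,-8] → ·
    (7,6)@(15, 13): e=[-12,-4,56] → ·
    (8,6)@(17, 13): e=[-4,12,32] → ·
    (10,7)@(21, 15): e=[0,40,0] → ·  [on edge]
  covered (5 px):
    · · · · · · · · · · ·
    · · · · · · · · · · ·
    · · · · · · · · · · ·
    · · · · · · · # · · ·
    · · · · · · · # · · ·
    · · · · · · · # # · ·
    · · · · · · · · · # ·
    · · · · · · · · · · ·
    · · · · · · · · · · ·

Final: [0,40,0]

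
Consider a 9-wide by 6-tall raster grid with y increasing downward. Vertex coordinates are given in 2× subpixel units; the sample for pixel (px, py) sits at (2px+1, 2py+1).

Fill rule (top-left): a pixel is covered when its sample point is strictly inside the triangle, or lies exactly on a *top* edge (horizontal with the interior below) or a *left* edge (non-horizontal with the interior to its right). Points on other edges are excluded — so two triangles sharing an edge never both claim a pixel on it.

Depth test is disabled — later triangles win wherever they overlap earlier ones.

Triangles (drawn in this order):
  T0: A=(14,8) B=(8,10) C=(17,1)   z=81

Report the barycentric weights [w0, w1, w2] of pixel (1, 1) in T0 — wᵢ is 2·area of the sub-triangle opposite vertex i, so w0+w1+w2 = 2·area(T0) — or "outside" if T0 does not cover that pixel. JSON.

T0:
  2·area = 36
  edge (14, 8)→(8, 10): d=(-6,2) right/bottom  bias=-1
  edge (8, 10)→(17, 1): d=(9,-9) top-left  bias=+0
  edge (17, 1)→(14, 8): d=(-3,7) right/bottom  bias=-1
    (8,0)@(17, 1): e=[36,0,0] → ·  [on edge]
    (7,1)@(15, 3): e=[28,0,8] → #  [on edge]
    (8,1)@(17, 3): e=[24,18,-6] → ·
    (6,2)@(13, 5): e=[20,0,16] → #  [on edge]
    (8,2)@(17, 5): e=[12,36,-12] → ·
    (5,3)@(11, 7): e=[12,0,24] → #  [on edge]
    (7,3)@(15, 7): e=[4,36,-4] → ·
    (8,3)@(17, 7): e=[0,54,-18] → ·  [on edge]
    (4,4)@(9, 9): e=[4,0,32] → #  [on edge]
    (5,4)@(11, 9): e=[0,18,18] → ·  [on edge]
    (6,4)@(13, 9): e=[-4,36,4] → ·
    (2,5)@(5, 11): e=[0,-18,54] → ·  [on edge]
    (3,5)@(7, 11): e=[-4,0,40] → ·  [on edge]
  covered (6 px):
    · · · · · · · · ·
    · · · · · · · # ·
    · · · · · · # # ·
    · · · · · # # · ·
    · · · · # · · · ·
    · · · · · · · · ·

Answer: "outside"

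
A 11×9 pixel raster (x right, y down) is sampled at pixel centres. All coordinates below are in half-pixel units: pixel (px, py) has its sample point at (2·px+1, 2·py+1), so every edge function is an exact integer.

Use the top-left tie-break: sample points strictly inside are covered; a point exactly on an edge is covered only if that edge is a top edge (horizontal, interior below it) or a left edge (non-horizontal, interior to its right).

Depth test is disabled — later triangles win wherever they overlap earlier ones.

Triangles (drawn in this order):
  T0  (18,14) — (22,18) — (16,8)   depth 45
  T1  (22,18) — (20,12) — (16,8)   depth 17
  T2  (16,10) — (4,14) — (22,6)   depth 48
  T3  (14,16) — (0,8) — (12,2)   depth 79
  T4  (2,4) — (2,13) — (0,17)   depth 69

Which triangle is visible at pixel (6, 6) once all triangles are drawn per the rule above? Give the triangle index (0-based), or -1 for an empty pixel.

T0:
  2·area = 16  (B↔C swapped to make it positive)
  edge (18, 14)→(16, 8): d=(-2,-6) top-left  bias=+0
  edge (16, 8)→(22, 18): d=(6,10) right/bottom  bias=-1
  edge (22, 18)→(18, 14): d=(-4,-4) top-left  bias=+0
    (2,0)@(5, 1): e=[-52,68,0] → ·  [on edge]
    (3,1)@(7, 3): e=[-44,60,0] → ·  [on edge]
    (6,1)@(13, 3): e=[-8,0,24] → ·  [on edge]
    (4,2)@(9, 5): e=[-36,52,0] → ·  [on edge]
    (7,2)@(15, 5): e=[0,-8,24] → ·  [on edge]
    (5,3)@(11, 7): e=[-28,44,0] → ·  [on edge]
    (6,4)@(13, 9): e=[-20,36,0] → ·  [on edge]
    (7,5)@(15, 11): e=[-12,28,0] → ·  [on edge]
    (8,5)@(17, 11): e=[0,8,8] → █  [on edge]
    (9,5)@(19, 11): e=[12,-12,16] → ·
    (8,6)@(17, 13): e=[-4,20,0] → ·  [on edge]
    (9,6)@(19, 13): e=[8,0,8] → ·  [on edge]
    (9,7)@(19, 15): e=[4,12,0] → █  [on edge]
    (9,8)@(19, 17): e=[0,24,-8] → ·  [on edge]
    (10,8)@(21, 17): e=[12,4,0] → █  [on edge]
  covered (3 px):
    · · · · · · · · · · ·
    · · · · · · · · · · ·
    · · · · · · · · · · ·
    · · · · · · · · · · ·
    · · · · · · · · · · ·
    · · · · · · · · █ · ·
    · · · · · · · · · · ·
    · · · · · · · · · █ ·
    · · · · · · · · · · █
T1:
  2·area = 16  (B↔C swapped to make it positive)
  edge (22, 18)→(16, 8): d=(-6,-10) top-left  bias=+0
  edge (16, 8)→(20, 12): d=(4,4) right/bottom  bias=-1
  edge (20, 12)→(22, 18): d=(2,6) right/bottom  bias=-1
    (4,0)@(9, 1): e=[-28,0,44] → ·  [on edge]
    (5,1)@(11, 3): e=[-20,0,36] → ·  [on edge]
    (6,1)@(13, 3): e=[0,-8,24] → ·  [on edge]
    (8,1)@(17, 3): e=[40,-24,0] → ·  [on edge]
    (6,2)@(13, 5): e=[-12,0,28] → ·  [on edge]
    (7,3)@(15, 7): e=[-4,0,20] → ·  [on edge]
    (8,4)@(17, 9): e=[4,0,12] → ·  [on edge]
    (9,4)@(19, 9): e=[24,-8,0] → ·  [on edge]
    (9,5)@(19, 11): e=[12,0,4] → ·  [on edge]
    (9,6)@(19, 13): e=[0,8,8] → █  [on edge]
    (10,6)@(21, 13): e=[20,0,-4] → ·  [on edge]
    (9,7)@(19, 15): e=[-12,16,12] → ·
    (10,7)@(21, 15): e=[8,8,0] → ·  [on edge]
  covered (1 px):
    · · · · · · · · · · ·
    · · · · · · · · · · ·
    · · · · · · · · · · ·
    · · · · · · · · · · ·
    · · · · · · · · · · ·
    · · · · · · · · · · ·
    · · · · · · · · · █ ·
    · · · · · · · · · · ·
    · · · · · · · · · · ·
T2:
  2·area = 24
  edge (16, 10)→(4, 14): d=(-12,4) right/bottom  bias=-1
  edge (4, 14)→(22, 6): d=(18,-8) top-left  bias=+0
  edge (22, 6)→(16, 10): d=(-6,4) right/bottom  bias=-1
    (8,4)@(17, 9): e=[8,14,2] → █
    (9,4)@(19, 9): e=[0,30,-6] → ·  [on edge]
    (5,5)@(11, 11): e=[8,2,14] → █
    (6,5)@(13, 11): e=[0,18,6] → ·  [on edge]
    (8,5)@(17, 11): e=[-16,50,-10] → ·
    (3,6)@(7, 13): e=[0,6,18] → ·  [on edge]
    (5,6)@(11, 13): e=[-16,38,2] → ·
    (0,7)@(1, 15): e=[0,-6,30] → ·  [on edge]
  covered (2 px):
    · · · · · · · · · · ·
    · · · · · · · · · · ·
    · · · · · · · · · · ·
    · · · · · · · · · · ·
    · · · · · · · · █ · ·
    · · · · · █ · · · · ·
    · · · · · · · · · · ·
    · · · · · · · · · · ·
    · · · · · · · · · · ·
T3:
  2·area = 180
  edge (14, 16)→(0, 8): d=(-14,-8) top-left  bias=+0
  edge (0, 8)→(12, 2): d=(12,-6) top-left  bias=+0
  edge (12, 2)→(14, 16): d=(2,14) right/bottom  bias=-1
    (5,1)@(11, 3): e=[158,6,16] → █
    (6,1)@(13, 3): e=[174,18,-12] → ·
    (3,2)@(7, 5): e=[98,6,76] → █
    (4,2)@(9, 5): e=[114,18,48] → █
    (6,2)@(13, 5): e=[146,42,-8] → ·
    (1,3)@(3, 7): e=[38,6,136] → █
    (2,3)@(5, 7): e=[54,18,108] → █
    (6,3)@(13, 7): e=[118,66,-4] → ·
    (1,4)@(3, 9): e=[10,30,140] → █
    (6,4)@(13, 9): e=[90,90,0] → ·  [on edge]
    (1,5)@(3, 11): e=[-18,54,144] → ·
    (2,5)@(5, 11): e=[-2,66,116] → ·
  covered (22 px):
    · · · · · · · · · · ·
    · · · · · █ · · · · ·
    · · · █ █ █ · · · · ·
    · █ █ █ █ █ · · · · ·
    · █ █ █ █ █ · · · · ·
    · · · █ █ █ █ · · · ·
    · · · · █ █ █ · · · ·
    · · · · · · █ · · · ·
    · · · · · · · · · · ·
T4:
  2·area = 18
  edge (2, 4)→(2, 13): d=(0,9) right/bottom  bias=-1
  edge (2, 13)→(0, 17): d=(-2,4) right/bottom  bias=-1
  edge (0, 17)→(2, 4): d=(2,-13) top-left  bias=+0
    (3,1)@(7, 3): e=[-45,0,63] → ·  [on edge]
    (2,3)@(5, 7): e=[-27,0,45] → ·  [on edge]
    (0,5)@(1, 11): e=[9,8,1] → █
    (1,5)@(3, 11): e=[-9,0,27] → ·  [on edge]
    (0,6)@(1, 13): e=[9,4,5] → █
    (1,6)@(3, 13): e=[-9,-4,31] → ·
    (0,7)@(1, 15): e=[9,0,9] → ·  [on edge]
  covered (2 px):
    · · · · · · · · · · ·
    · · · · · · · · · · ·
    · · · · · · · · · · ·
    · · · · · · · · · · ·
    · · · · · · · · · · ·
    █ · · · · · · · · · ·
    █ · · · · · · · · · ·
    · · · · · · · · · · ·
    · · · · · · · · · · ·

Z-buffer (winner per pixel, '.' = empty):
  . . . . . . . . . . .
  . . . . . 3 . . . . .
  . . . 3 3 3 . . . . .
  . 3 3 3 3 3 . . . . .
  . 3 3 3 3 3 . . 2 . .
  4 . . 3 3 3 3 . 0 . .
  4 . . . 3 3 3 . . 1 .
  . . . . . . 3 . . 0 .
  . . . . . . . . . . 0

Answer: 3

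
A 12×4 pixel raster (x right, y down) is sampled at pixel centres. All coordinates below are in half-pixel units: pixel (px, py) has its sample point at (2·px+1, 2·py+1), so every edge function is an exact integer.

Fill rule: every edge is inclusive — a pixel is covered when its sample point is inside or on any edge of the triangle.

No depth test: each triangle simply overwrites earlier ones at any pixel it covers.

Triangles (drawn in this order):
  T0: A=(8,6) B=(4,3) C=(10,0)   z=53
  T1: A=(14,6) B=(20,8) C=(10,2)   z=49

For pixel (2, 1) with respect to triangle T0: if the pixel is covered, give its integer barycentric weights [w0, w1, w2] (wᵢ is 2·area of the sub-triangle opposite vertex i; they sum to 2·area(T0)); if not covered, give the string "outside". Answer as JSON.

T0:
  2·area = 30
  edge (8, 6)→(4, 3): d=(-4,-3) inclusive
  edge (4, 3)→(10, 0): d=(6,-3) inclusive
  edge (10, 0)→(8, 6): d=(-2,6) inclusive
    (4,0)@(9, 1): e=[23,3,4] → #
    (5,0)@(11, 1): e=[29,9,-8] → ·
    (2,1)@(5, 3): e=[3,3,24] → #
    (3,1)@(7, 3): e=[9,9,12] → #
    (4,1)@(9, 3): e=[15,15,0] → #  [on edge]
    (5,1)@(11, 3): e=[21,21,-12] → ·
    (2,2)@(5, 5): e=[-5,15,20] → ·
    (3,2)@(7, 5): e=[1,21,8] → #
    (4,2)@(9, 5): e=[7,27,-4] → ·
    (3,3)@(7, 7): e=[-7,33,4] → ·
  covered (5 px):
    · · · · # · · · · · · ·
    · · # # # · · · · · · ·
    · · · # · · · · · · · ·
    · · · · · · · · · · · ·
T1:
  2·area = 16  (B↔C swapped to make it positive)
  edge (14, 6)→(10, 2): d=(-4,-4) inclusive
  edge (10, 2)→(20, 8): d=(10,6) inclusive
  edge (20, 8)→(14, 6): d=(-6,-2) inclusive
    (4,0)@(9, 1): e=[0,-4,20] → ·  [on edge]
    (2,1)@(5, 3): e=[-24,40,0] → ·  [on edge]
    (5,1)@(11, 3): e=[0,4,12] → #  [on edge]
    (6,1)@(13, 3): e=[8,-8,16] → ·
    (5,2)@(11, 5): e=[-8,24,0] → ·  [on edge]
    (6,2)@(13, 5): e=[0,12,4] → #  [on edge]
    (7,2)@(15, 5): e=[8,0,8] → #  [on edge]
    (8,2)@(17, 5): e=[16,-12,12] → ·
    (6,3)@(13, 7): e=[-8,32,-8] → ·
    (7,3)@(15, 7): e=[0,20,-4] → ·  [on edge]
    (8,3)@(17, 7): e=[8,8,0] → #  [on edge]
    (9,3)@(19, 7): e=[16,-4,4] → ·
  covered (4 px):
    · · · · · · · · · · · ·
    · · · · · # · · · · · ·
    · · · · · · # # · · · ·
    · · · · · · · · # · · ·

Answer: [3,24,3]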